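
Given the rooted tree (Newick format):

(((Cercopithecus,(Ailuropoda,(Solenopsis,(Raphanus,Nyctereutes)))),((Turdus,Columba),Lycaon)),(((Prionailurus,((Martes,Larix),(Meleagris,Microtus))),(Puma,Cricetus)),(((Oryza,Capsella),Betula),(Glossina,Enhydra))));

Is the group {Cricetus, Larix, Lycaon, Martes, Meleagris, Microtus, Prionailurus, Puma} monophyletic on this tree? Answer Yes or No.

The MRCA of the listed taxa is the root, so the smallest clade containing them is the whole tree.
That clade also contains Ailuropoda, Betula, Capsella, Cercopithecus, Columba, Enhydra, Glossina, Nyctereutes, Oryza, Raphanus, Solenopsis, Turdus, which are not in the proposed group, so the group is not monophyletic.

No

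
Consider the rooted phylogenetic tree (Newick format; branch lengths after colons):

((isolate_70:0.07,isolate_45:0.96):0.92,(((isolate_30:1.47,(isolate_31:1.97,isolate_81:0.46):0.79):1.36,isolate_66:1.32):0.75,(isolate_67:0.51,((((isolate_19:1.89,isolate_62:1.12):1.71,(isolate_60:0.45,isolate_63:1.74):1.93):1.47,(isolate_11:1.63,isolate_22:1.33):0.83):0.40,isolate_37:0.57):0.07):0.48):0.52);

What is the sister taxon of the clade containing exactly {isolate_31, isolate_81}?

isolate_30

The clade containing exactly {isolate_31, isolate_81} attaches to the tree at the node subtending (isolate_30,(isolate_31,isolate_81)).
The other lineage descending from that same node — the sister group — is the single tip isolate_30.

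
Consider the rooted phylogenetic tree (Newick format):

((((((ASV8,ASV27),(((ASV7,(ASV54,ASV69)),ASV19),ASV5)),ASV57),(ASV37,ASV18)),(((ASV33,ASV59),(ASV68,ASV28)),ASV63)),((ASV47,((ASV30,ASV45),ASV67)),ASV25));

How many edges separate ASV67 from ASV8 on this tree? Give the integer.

10

The MRCA of ASV67 and ASV8 is the root of the tree.
From ASV67 up to that node: 4 branches. From ASV8 up to the same node: 6 branches. Total: 4 + 6 = 10.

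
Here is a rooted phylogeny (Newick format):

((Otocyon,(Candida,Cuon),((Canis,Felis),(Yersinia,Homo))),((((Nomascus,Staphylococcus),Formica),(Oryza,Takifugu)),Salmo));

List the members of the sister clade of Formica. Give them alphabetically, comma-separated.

Nomascus, Staphylococcus

Formica attaches to the tree at the node subtending ((Nomascus,Staphylococcus),Formica).
The other lineage descending from that same node — the sister group — is (Nomascus,Staphylococcus); its 2 tips in alphabetical order are the answer.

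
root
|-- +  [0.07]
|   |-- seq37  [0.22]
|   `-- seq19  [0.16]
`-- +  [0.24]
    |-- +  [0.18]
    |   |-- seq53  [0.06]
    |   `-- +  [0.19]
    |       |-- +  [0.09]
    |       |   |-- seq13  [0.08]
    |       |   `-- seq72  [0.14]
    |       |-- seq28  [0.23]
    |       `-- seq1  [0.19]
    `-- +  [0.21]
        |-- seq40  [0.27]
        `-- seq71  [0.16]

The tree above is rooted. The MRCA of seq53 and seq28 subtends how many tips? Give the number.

5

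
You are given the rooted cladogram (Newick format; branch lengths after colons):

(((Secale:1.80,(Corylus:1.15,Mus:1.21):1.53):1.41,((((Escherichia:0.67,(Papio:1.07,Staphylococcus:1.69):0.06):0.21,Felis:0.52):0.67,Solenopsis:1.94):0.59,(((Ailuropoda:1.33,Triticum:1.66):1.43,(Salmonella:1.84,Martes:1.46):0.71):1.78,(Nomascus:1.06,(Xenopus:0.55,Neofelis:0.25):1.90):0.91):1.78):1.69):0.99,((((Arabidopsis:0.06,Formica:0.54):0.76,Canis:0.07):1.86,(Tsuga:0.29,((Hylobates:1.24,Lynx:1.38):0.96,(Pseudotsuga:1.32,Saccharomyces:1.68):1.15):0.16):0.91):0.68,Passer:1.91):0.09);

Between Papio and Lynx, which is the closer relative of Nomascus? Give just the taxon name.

Papio

The MRCA of Nomascus and Papio subtends ((((Escherichia,(Papio,Staphylococcus)),Felis),Solenopsis),(((Ailuropoda,Triticum),(Salmonella,Martes)),(Nomascus,(Xenopus,Neofelis)))) (12 taxa).
The MRCA of Nomascus and Lynx is the root, subtending the entire tree (24 taxa).
The first is nested inside the second, so Nomascus shares a more recent common ancestor with Papio.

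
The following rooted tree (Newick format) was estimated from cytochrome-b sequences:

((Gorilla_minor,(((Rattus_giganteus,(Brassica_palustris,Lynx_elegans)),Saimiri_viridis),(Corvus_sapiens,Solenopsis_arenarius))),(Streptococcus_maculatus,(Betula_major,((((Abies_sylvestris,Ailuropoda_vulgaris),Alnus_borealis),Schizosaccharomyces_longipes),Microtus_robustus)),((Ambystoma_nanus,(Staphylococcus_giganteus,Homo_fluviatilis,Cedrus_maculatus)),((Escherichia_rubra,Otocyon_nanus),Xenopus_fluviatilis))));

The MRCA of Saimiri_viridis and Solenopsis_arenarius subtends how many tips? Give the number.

The MRCA of Saimiri_viridis and Solenopsis_arenarius is the node subtending (((Rattus_giganteus,(Brassica_palustris,Lynx_elegans)),Saimiri_viridis),(Corvus_sapiens,Solenopsis_arenarius)).
That clade contains 6 terminal taxa: Brassica_palustris, Corvus_sapiens, Lynx_elegans, Rattus_giganteus, Saimiri_viridis, Solenopsis_arenarius.

6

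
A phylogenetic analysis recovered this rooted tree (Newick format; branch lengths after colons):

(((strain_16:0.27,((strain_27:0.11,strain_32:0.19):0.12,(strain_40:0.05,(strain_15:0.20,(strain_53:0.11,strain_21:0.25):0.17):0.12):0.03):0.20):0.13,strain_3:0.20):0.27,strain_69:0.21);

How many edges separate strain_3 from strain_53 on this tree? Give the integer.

7

The MRCA of strain_3 and strain_53 is the node subtending ((strain_16,((strain_27,strain_32),(strain_40,(strain_15,(strain_53,strain_21))))),strain_3).
From strain_3 up to that node: 1 branch. From strain_53 up to the same node: 6 branches. Total: 1 + 6 = 7.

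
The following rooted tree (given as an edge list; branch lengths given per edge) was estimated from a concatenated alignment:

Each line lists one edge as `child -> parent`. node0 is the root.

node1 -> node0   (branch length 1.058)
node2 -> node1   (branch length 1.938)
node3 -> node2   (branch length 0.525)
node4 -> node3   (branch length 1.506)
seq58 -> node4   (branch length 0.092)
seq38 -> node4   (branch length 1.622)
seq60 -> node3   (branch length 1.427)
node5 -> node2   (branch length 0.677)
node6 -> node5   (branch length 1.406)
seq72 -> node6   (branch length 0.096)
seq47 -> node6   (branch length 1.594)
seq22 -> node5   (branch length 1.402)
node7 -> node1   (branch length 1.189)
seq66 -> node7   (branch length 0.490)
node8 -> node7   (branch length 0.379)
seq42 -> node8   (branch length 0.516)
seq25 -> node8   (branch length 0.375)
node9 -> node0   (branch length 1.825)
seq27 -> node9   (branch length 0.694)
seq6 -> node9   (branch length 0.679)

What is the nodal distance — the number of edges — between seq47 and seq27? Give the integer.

The MRCA of seq47 and seq27 is the root of the tree.
From seq47 up to that node: 5 branches. From seq27 up to the same node: 2 branches. Total: 5 + 2 = 7.

7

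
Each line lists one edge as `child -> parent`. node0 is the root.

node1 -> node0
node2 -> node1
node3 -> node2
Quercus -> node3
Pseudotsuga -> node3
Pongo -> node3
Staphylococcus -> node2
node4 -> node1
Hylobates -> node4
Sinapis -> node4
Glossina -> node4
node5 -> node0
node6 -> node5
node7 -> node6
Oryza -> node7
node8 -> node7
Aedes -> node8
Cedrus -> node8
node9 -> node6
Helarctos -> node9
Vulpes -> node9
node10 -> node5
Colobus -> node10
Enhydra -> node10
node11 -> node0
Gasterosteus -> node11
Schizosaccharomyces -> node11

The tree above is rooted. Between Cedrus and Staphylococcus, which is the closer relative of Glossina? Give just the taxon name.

The MRCA of Glossina and Staphylococcus subtends (((Quercus,Pseudotsuga,Pongo),Staphylococcus),(Hylobates,Sinapis,Glossina)) (7 taxa).
The MRCA of Glossina and Cedrus is the root, subtending the entire tree (16 taxa).
The first is nested inside the second, so Glossina shares a more recent common ancestor with Staphylococcus.

Staphylococcus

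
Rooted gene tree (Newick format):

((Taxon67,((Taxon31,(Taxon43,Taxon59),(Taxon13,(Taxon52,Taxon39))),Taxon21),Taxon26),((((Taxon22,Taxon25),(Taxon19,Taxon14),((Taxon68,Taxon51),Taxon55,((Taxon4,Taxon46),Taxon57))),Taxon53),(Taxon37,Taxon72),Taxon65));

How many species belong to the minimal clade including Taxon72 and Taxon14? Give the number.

14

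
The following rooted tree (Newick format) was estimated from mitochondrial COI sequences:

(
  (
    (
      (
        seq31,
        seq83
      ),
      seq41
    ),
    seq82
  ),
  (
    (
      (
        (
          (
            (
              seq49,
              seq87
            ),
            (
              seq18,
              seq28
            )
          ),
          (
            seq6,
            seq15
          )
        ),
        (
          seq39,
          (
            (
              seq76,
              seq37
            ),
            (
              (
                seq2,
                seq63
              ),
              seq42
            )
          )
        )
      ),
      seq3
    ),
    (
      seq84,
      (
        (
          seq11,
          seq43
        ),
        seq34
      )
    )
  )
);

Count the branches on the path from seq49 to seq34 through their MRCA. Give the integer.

The MRCA of seq49 and seq34 is the node subtending ((((((seq49,seq87),(seq18,seq28)),(seq6,seq15)),(seq39,((seq76,seq37),((seq2,seq63),seq42)))),seq3),(seq84,((seq11,seq43),seq34))).
From seq49 up to that node: 6 branches. From seq34 up to the same node: 3 branches. Total: 6 + 3 = 9.

9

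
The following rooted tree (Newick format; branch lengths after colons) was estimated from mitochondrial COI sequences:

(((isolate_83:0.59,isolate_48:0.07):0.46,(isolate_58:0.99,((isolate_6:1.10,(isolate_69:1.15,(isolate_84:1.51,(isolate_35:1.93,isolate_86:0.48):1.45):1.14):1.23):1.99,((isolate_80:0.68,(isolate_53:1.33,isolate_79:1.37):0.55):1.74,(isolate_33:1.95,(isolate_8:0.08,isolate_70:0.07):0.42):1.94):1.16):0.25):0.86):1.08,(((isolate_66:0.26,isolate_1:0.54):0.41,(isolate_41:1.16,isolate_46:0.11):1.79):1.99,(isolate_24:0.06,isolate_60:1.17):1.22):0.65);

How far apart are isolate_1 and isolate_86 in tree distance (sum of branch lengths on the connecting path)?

12.07

The path runs isolate_1 → … → MRCA → … → isolate_86; the MRCA is the root of the tree.
Branch lengths along that path: 0.54 + 0.41 + 1.99 + 0.65 + 1.08 + 0.86 + 0.25 + 1.99 + 1.23 + 1.14 + 1.45 + 0.48 = 12.07.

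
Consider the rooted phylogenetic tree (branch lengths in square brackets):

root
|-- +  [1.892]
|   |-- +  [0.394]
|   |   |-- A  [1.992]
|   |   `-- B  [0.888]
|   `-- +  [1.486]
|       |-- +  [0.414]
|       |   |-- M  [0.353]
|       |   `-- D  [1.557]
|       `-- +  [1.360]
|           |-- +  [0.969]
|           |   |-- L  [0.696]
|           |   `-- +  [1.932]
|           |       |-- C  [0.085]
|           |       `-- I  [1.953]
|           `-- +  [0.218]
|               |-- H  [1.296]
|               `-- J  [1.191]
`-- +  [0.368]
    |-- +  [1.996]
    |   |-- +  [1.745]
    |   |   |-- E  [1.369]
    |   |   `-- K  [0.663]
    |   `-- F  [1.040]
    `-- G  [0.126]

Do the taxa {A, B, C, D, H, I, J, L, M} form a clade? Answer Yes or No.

Yes

The most recent common ancestor of these taxa subtends ((A,B),((M,D),((L,(C,I)),(H,J)))).
That clade has exactly 9 tips — every listed taxon and nothing else — so the group is monophyletic.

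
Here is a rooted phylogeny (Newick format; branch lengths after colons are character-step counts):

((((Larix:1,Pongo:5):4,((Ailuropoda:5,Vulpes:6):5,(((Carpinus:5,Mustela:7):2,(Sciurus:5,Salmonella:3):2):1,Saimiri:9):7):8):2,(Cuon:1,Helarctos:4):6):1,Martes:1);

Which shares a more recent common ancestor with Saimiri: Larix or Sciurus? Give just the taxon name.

The MRCA of Saimiri and Sciurus subtends (((Carpinus,Mustela),(Sciurus,Salmonella)),Saimiri) (5 taxa).
The MRCA of Saimiri and Larix subtends ((Larix,Pongo),((Ailuropoda,Vulpes),(((Carpinus,Mustela),(Sciurus,Salmonella)),Saimiri))) (9 taxa).
The first is nested inside the second, so Saimiri shares a more recent common ancestor with Sciurus.

Sciurus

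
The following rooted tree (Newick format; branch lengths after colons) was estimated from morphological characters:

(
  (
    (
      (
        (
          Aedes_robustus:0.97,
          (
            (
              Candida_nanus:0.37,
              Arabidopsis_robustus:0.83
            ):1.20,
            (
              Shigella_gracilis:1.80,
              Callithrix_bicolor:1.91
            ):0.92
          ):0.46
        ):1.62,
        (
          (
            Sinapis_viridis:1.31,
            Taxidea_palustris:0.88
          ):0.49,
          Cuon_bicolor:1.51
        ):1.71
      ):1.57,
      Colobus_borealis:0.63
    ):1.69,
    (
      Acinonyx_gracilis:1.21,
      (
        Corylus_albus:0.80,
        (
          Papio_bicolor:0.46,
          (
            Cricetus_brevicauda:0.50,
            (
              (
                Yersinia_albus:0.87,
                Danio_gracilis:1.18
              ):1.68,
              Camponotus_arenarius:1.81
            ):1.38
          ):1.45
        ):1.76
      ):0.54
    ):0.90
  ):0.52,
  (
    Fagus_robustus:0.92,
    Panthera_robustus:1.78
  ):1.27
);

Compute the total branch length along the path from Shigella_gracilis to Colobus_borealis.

7.00

The path runs Shigella_gracilis → … → MRCA → … → Colobus_borealis; the MRCA is the node subtending (((Aedes_robustus,((Candida_nanus,Arabidopsis_robustus),(Shigella_gracilis,Callithrix_bicolor))),((Sinapis_viridis,Taxidea_palustris),Cuon_bicolor)),Colobus_borealis).
Branch lengths along that path: 1.80 + 0.92 + 0.46 + 1.62 + 1.57 + 0.63 = 7.00.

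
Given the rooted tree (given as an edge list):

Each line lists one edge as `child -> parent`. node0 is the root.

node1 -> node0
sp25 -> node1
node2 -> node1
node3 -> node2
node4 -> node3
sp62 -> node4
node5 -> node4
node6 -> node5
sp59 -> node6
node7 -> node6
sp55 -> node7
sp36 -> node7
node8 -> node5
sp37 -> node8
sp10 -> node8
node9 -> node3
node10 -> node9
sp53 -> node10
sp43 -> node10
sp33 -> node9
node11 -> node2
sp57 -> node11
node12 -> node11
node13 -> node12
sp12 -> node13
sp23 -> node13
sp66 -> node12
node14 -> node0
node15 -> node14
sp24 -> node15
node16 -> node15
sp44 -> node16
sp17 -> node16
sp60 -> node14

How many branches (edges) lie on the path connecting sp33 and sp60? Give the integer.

The MRCA of sp33 and sp60 is the root of the tree.
From sp33 up to that node: 5 branches. From sp60 up to the same node: 2 branches. Total: 5 + 2 = 7.

7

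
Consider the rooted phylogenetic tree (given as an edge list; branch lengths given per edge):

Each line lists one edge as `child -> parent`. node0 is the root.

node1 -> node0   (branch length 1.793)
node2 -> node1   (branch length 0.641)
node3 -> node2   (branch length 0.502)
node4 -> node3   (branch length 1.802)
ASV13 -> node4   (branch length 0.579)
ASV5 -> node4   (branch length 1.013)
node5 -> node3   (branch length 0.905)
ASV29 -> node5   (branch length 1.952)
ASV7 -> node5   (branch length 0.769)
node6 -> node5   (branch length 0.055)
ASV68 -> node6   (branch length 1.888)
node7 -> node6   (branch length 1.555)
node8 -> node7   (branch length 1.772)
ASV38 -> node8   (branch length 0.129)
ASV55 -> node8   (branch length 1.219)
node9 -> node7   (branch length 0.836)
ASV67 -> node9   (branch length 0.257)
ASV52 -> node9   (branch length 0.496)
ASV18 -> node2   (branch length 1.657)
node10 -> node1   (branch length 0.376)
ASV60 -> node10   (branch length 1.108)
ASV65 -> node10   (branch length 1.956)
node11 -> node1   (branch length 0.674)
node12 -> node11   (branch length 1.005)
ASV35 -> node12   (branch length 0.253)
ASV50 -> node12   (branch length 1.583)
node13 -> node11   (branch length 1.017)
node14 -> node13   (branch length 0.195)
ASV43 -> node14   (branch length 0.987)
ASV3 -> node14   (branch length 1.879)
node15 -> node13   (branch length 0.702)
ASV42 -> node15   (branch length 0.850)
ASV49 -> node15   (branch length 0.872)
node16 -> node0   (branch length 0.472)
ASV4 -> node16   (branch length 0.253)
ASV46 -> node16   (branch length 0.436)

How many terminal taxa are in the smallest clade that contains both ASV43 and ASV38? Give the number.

The MRCA of ASV43 and ASV38 is the node subtending ((((ASV13,ASV5),(ASV29,ASV7,(ASV68,((ASV38,ASV55),(ASV67,ASV52))))),ASV18),(ASV60,ASV65),((ASV35,ASV50),((ASV43,ASV3),(ASV42,ASV49)))).
That clade contains 18 terminal taxa: ASV13, ASV18, ASV29, ASV3, ASV35, ASV38, ASV42, ASV43, ASV49, ASV5, ASV50, ASV52, ASV55, ASV60, ASV65, ASV67, ASV68, ASV7.

18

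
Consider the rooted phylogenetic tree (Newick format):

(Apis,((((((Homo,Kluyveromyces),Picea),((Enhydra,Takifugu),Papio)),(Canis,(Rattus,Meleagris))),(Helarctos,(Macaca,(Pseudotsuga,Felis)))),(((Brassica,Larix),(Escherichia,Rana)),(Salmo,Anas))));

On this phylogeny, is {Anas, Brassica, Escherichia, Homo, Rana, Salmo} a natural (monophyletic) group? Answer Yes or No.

No

The MRCA of the listed taxa subtends ((((((Homo,Kluyveromyces),Picea),((Enhydra,Takifugu),Papio)),(Canis,(Rattus,Meleagris))),(Helarctos,(Macaca,(Pseudotsuga,Felis)))),(((Brassica,Larix),(Escherichia,Rana)),(Salmo,Anas))).
That clade also contains Canis, Enhydra, Felis, Helarctos, Kluyveromyces, Larix, Macaca, Meleagris, Papio, Picea, Pseudotsuga, Rattus, Takifugu, which are not in the proposed group, so the group is not monophyletic.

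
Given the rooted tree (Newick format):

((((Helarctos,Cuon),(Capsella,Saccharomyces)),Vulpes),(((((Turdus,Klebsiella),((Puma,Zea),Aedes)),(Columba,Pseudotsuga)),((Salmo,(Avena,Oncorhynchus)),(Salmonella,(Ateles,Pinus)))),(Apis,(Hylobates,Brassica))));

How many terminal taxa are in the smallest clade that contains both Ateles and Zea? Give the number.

The MRCA of Ateles and Zea is the node subtending ((((Turdus,Klebsiella),((Puma,Zea),Aedes)),(Columba,Pseudotsuga)),((Salmo,(Avena,Oncorhynchus)),(Salmonella,(Ateles,Pinus)))).
That clade contains 13 terminal taxa: Aedes, Ateles, Avena, Columba, Klebsiella, Oncorhynchus, Pinus, Pseudotsuga, Puma, Salmo, Salmonella, Turdus, Zea.

13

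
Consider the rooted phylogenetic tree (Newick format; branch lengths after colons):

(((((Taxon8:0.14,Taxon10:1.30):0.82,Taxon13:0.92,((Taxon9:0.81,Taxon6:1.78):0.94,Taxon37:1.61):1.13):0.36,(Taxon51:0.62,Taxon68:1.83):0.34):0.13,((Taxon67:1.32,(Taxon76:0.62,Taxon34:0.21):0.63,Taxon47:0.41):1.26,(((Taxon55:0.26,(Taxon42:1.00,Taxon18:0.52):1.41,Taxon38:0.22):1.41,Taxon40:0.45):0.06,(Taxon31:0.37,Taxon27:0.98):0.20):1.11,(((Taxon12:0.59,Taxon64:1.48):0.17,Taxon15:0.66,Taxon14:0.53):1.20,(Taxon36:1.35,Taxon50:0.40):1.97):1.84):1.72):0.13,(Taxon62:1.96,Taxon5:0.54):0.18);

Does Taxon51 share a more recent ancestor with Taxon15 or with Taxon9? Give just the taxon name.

Taxon9

The MRCA of Taxon51 and Taxon9 subtends (((Taxon8,Taxon10),Taxon13,((Taxon9,Taxon6),Taxon37)),(Taxon51,Taxon68)) (8 taxa).
The MRCA of Taxon51 and Taxon15 subtends ((((Taxon8,Taxon10),Taxon13,((Taxon9,Taxon6),Taxon37)),(Taxon51,Taxon68)),((Taxon67,(Taxon76,Taxon34),Taxon47),(((Taxon55,(Taxon42,Taxon18),Taxon38),Taxon40),(Taxon31,Taxon27)),(((Taxon12,Taxon64),Taxon15,Taxon14),(Taxon36,Taxon50)))) (25 taxa).
The first is nested inside the second, so Taxon51 shares a more recent common ancestor with Taxon9.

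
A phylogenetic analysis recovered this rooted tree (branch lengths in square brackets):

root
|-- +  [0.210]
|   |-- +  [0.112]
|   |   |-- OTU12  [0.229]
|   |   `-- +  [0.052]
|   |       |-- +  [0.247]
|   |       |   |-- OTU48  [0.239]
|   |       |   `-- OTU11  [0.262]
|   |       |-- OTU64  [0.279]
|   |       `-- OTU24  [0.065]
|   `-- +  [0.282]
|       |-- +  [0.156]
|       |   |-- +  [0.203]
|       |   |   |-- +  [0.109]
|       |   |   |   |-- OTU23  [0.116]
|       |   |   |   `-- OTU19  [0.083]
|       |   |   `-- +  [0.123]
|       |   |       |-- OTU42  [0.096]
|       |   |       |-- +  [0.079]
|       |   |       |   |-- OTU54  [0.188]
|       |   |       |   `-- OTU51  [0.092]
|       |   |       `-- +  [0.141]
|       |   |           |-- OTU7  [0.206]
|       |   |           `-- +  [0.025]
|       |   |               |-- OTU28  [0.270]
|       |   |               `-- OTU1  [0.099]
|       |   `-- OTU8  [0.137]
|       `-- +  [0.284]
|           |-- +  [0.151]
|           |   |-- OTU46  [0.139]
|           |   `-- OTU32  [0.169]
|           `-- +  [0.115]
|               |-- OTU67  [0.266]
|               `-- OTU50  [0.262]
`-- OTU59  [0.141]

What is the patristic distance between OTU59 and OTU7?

1.462

The path runs OTU59 → … → MRCA → … → OTU7; the MRCA is the root of the tree.
Branch lengths along that path: 0.141 + 0.210 + 0.282 + 0.156 + 0.203 + 0.123 + 0.141 + 0.206 = 1.462.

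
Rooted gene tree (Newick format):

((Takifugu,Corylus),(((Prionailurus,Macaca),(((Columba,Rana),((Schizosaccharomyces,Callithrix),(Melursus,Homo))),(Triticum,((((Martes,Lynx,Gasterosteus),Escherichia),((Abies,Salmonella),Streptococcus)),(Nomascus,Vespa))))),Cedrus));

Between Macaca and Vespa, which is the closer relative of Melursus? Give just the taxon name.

The MRCA of Melursus and Vespa subtends (((Columba,Rana),((Schizosaccharomyces,Callithrix),(Melursus,Homo))),(Triticum,((((Martes,Lynx,Gasterosteus),Escherichia),((Abies,Salmonella),Streptococcus)),(Nomascus,Vespa)))) (16 taxa).
The MRCA of Melursus and Macaca subtends ((Prionailurus,Macaca),(((Columba,Rana),((Schizosaccharomyces,Callithrix),(Melursus,Homo))),(Triticum,((((Martes,Lynx,Gasterosteus),Escherichia),((Abies,Salmonella),Streptococcus)),(Nomascus,Vespa))))) (18 taxa).
The first is nested inside the second, so Melursus shares a more recent common ancestor with Vespa.

Vespa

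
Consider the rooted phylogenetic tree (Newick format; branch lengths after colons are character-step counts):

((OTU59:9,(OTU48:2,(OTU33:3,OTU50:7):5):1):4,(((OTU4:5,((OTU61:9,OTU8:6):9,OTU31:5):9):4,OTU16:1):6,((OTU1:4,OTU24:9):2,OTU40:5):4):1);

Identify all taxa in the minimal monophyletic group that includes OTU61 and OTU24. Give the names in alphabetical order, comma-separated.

OTU1, OTU16, OTU24, OTU31, OTU4, OTU40, OTU61, OTU8

Tracing OTU61: it sits inside (OTU61,OTU8).
Tracing OTU24: it sits inside (OTU1,OTU24).
The smallest clade enclosing both is (((OTU4,((OTU61,OTU8),OTU31)),OTU16),((OTU1,OTU24),OTU40)); the answer is its 8 terminal taxa in alphabetical order.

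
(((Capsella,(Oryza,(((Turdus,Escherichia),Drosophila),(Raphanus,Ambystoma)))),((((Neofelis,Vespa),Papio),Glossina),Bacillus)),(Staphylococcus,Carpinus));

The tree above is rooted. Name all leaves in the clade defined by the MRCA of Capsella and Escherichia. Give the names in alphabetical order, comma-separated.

Tracing Capsella: it sits inside (Capsella,(Oryza,(((Turdus,Escherichia),Drosophila),(Raphanus,Ambystoma)))).
Tracing Escherichia: it sits inside (Turdus,Escherichia).
The smallest clade enclosing both is (Capsella,(Oryza,(((Turdus,Escherichia),Drosophila),(Raphanus,Ambystoma)))); the answer is its 7 terminal taxa in alphabetical order.

Ambystoma, Capsella, Drosophila, Escherichia, Oryza, Raphanus, Turdus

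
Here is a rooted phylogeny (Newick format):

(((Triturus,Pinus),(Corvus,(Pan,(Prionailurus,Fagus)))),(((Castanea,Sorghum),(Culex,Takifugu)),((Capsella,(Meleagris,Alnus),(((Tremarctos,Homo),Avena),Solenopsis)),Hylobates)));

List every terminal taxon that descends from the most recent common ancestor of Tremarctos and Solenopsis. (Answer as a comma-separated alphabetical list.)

Avena, Homo, Solenopsis, Tremarctos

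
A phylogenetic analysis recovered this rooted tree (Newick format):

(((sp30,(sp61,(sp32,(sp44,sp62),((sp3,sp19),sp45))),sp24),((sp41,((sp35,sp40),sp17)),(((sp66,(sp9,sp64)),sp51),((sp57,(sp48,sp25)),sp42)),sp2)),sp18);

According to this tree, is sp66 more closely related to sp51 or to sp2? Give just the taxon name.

sp51

The MRCA of sp66 and sp51 subtends ((sp66,(sp9,sp64)),sp51) (4 taxa).
The MRCA of sp66 and sp2 subtends ((sp41,((sp35,sp40),sp17)),(((sp66,(sp9,sp64)),sp51),((sp57,(sp48,sp25)),sp42)),sp2) (13 taxa).
The first is nested inside the second, so sp66 shares a more recent common ancestor with sp51.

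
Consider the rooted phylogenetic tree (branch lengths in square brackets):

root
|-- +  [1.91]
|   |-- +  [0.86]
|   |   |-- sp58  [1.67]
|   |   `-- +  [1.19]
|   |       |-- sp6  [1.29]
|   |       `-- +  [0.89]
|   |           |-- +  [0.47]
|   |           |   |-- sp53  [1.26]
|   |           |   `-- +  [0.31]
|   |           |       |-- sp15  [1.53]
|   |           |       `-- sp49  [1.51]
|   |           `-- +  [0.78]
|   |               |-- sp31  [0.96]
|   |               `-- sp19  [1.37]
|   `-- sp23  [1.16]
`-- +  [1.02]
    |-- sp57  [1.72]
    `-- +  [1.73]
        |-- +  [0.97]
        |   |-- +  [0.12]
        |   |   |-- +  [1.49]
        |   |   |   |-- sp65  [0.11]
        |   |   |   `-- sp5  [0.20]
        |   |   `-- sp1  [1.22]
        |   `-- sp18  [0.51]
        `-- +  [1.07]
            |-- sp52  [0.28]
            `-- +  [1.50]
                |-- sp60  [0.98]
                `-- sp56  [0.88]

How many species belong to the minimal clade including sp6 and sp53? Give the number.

6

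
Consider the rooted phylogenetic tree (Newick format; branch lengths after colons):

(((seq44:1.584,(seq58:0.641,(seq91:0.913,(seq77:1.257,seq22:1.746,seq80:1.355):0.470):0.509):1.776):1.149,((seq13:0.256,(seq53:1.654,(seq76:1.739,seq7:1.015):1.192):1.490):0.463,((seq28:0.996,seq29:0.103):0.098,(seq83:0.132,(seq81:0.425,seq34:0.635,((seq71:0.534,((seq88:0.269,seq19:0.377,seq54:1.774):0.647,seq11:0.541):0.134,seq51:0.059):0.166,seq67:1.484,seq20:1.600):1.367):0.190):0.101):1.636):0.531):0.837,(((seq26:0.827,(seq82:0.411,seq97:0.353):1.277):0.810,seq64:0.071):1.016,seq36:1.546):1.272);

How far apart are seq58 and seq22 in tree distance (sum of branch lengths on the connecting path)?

The path runs seq58 → … → MRCA → … → seq22; the MRCA is the node subtending (seq58,(seq91,(seq77,seq22,seq80))).
Branch lengths along that path: 0.641 + 0.509 + 0.470 + 1.746 = 3.366.

3.366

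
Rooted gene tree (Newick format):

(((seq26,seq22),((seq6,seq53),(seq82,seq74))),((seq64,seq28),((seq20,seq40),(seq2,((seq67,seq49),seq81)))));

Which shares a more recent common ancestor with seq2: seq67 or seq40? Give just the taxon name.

seq67

The MRCA of seq2 and seq67 subtends (seq2,((seq67,seq49),seq81)) (4 taxa).
The MRCA of seq2 and seq40 subtends ((seq20,seq40),(seq2,((seq67,seq49),seq81))) (6 taxa).
The first is nested inside the second, so seq2 shares a more recent common ancestor with seq67.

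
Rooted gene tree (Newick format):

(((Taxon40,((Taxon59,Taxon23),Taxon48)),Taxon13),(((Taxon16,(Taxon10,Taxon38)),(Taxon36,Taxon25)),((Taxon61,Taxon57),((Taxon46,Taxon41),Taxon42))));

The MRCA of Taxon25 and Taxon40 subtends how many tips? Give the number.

The MRCA of Taxon25 and Taxon40 is the root, so the clade is the entire tree.
That clade contains 15 terminal taxa: Taxon10, Taxon13, Taxon16, Taxon23, Taxon25, Taxon36, Taxon38, Taxon40, Taxon41, Taxon42, Taxon46, Taxon48, Taxon57, Taxon59, Taxon61.

15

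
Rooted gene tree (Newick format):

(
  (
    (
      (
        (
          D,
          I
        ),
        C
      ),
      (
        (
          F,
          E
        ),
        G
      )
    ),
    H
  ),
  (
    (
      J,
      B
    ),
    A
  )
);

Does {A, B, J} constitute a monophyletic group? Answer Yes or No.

Yes

The most recent common ancestor of these taxa subtends ((J,B),A).
That clade has exactly 3 tips — every listed taxon and nothing else — so the group is monophyletic.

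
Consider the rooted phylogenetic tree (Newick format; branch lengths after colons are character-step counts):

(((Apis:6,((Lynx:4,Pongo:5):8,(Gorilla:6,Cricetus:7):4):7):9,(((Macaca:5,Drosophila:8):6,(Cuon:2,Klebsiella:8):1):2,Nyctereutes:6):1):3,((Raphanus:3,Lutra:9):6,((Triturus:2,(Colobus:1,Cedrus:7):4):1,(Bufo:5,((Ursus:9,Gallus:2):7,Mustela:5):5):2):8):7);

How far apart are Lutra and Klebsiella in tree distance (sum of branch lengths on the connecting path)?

The path runs Lutra → … → MRCA → … → Klebsiella; the MRCA is the root of the tree.
Branch lengths along that path: 9 + 6 + 7 + 3 + 1 + 2 + 1 + 8 = 37.

37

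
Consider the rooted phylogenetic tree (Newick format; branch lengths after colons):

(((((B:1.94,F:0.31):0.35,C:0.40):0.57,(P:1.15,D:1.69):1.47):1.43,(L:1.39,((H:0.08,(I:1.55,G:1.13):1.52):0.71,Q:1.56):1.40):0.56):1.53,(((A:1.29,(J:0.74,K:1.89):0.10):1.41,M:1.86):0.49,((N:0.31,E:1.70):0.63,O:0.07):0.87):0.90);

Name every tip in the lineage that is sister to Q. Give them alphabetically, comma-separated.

G, H, I

Q attaches to the tree at the node subtending ((H,(I,G)),Q).
The other lineage descending from that same node — the sister group — is (H,(I,G)); its 3 tips in alphabetical order are the answer.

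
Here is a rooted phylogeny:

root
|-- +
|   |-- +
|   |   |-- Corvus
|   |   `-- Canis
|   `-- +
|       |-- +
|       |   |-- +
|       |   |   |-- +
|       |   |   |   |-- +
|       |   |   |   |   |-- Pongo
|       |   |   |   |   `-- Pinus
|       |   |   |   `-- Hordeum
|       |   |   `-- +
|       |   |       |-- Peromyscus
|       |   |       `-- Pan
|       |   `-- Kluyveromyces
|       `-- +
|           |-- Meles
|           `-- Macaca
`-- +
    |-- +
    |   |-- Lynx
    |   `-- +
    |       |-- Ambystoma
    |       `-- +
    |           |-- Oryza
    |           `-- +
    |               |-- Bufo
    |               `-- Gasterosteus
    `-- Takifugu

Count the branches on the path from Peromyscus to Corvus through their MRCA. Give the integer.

7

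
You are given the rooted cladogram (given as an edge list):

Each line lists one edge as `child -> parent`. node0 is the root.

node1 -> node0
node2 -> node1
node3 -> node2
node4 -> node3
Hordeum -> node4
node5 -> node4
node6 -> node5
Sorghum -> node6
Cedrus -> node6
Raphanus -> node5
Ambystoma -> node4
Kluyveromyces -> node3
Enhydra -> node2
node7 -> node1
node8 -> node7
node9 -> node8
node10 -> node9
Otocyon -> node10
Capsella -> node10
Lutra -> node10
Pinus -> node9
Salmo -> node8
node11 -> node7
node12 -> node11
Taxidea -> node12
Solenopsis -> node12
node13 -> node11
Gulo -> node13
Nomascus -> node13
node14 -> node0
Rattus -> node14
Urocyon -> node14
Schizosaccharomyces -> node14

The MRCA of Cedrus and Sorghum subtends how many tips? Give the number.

The MRCA of Cedrus and Sorghum is the node subtending (Sorghum,Cedrus).
That clade contains 2 terminal taxa: Cedrus, Sorghum.

2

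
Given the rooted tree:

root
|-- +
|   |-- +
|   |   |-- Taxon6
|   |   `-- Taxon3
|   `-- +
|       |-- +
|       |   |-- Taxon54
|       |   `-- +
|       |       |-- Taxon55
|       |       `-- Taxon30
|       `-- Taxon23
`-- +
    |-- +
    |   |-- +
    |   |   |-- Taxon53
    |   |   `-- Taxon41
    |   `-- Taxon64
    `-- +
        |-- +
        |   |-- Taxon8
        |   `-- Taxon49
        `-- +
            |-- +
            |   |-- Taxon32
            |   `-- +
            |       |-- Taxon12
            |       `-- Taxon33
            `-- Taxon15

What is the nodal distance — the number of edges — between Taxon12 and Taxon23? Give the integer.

The MRCA of Taxon12 and Taxon23 is the root of the tree.
From Taxon12 up to that node: 6 branches. From Taxon23 up to the same node: 3 branches. Total: 6 + 3 = 9.

9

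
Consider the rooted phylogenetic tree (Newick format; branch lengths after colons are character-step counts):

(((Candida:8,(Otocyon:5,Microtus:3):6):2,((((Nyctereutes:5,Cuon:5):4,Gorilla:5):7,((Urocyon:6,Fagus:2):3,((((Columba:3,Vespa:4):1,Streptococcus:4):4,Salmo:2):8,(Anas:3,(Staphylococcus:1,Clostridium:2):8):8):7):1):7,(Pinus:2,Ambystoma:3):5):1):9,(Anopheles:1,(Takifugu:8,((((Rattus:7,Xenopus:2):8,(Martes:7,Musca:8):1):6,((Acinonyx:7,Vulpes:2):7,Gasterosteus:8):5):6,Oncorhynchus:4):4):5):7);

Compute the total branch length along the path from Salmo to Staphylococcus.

27

The path runs Salmo → … → MRCA → … → Staphylococcus; the MRCA is the node subtending ((((Columba,Vespa),Streptococcus),Salmo),(Anas,(Staphylococcus,Clostridium))).
Branch lengths along that path: 2 + 8 + 8 + 8 + 1 = 27.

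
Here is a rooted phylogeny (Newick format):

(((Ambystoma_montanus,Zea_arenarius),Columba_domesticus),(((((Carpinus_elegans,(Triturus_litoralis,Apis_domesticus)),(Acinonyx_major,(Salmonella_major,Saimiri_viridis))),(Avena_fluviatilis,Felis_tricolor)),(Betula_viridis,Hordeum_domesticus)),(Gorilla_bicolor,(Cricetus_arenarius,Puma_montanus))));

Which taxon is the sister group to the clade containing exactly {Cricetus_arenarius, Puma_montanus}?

The clade containing exactly {Cricetus_arenarius, Puma_montanus} attaches to the tree at the node subtending (Gorilla_bicolor,(Cricetus_arenarius,Puma_montanus)).
The other lineage descending from that same node — the sister group — is the single tip Gorilla_bicolor.

Gorilla_bicolor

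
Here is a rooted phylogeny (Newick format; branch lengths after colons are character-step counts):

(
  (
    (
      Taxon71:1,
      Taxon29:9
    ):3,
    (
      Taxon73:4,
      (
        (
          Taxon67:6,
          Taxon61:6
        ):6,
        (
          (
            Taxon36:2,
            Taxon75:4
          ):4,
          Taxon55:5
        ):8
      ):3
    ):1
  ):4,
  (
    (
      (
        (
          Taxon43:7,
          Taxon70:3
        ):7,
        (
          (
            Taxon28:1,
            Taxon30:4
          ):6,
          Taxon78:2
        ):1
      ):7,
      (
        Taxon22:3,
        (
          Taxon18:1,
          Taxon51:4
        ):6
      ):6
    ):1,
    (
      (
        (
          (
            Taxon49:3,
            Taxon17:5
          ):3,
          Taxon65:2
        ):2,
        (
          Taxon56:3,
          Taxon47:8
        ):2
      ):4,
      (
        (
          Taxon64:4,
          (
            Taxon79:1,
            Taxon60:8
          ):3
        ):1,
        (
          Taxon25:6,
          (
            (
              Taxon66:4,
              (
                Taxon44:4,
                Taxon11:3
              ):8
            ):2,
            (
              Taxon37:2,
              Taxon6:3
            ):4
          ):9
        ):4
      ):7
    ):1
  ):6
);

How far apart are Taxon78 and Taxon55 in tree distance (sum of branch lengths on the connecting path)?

38

The path runs Taxon78 → … → MRCA → … → Taxon55; the MRCA is the root of the tree.
Branch lengths along that path: 2 + 1 + 7 + 1 + 6 + 4 + 1 + 3 + 8 + 5 = 38.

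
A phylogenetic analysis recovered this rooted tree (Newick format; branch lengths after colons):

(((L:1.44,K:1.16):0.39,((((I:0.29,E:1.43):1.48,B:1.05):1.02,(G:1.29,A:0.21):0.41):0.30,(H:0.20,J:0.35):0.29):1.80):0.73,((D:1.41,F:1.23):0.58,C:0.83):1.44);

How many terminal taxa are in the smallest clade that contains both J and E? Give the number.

7

The MRCA of J and E is the node subtending ((((I,E),B),(G,A)),(H,J)).
That clade contains 7 terminal taxa: A, B, E, G, H, I, J.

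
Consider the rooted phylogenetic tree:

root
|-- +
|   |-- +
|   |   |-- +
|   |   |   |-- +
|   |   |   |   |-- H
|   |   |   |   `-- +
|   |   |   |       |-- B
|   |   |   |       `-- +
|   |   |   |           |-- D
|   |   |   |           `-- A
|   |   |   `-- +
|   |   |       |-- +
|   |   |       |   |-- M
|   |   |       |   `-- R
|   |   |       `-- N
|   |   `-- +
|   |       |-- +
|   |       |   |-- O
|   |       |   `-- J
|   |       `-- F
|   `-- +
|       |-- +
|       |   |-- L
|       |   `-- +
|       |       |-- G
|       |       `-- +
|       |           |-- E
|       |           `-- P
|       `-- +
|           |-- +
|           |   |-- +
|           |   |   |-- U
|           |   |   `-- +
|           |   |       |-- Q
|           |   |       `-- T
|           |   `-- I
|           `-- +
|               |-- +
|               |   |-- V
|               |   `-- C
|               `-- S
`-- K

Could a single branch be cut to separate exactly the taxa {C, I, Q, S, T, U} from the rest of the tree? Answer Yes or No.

The MRCA of the listed taxa subtends (((U,(Q,T)),I),((V,C),S)).
That clade also contains V, which is not in the proposed group, so the group is not monophyletic.

No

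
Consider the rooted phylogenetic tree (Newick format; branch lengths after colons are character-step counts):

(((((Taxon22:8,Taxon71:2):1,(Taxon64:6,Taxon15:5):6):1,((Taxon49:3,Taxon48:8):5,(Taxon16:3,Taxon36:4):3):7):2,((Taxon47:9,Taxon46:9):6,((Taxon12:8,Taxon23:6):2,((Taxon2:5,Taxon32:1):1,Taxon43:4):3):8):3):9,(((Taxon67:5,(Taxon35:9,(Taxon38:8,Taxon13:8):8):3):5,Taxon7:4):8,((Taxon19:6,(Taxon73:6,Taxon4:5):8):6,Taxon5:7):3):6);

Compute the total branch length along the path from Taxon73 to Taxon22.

50

The path runs Taxon73 → … → MRCA → … → Taxon22; the MRCA is the root of the tree.
Branch lengths along that path: 6 + 8 + 6 + 3 + 6 + 9 + 2 + 1 + 1 + 8 = 50.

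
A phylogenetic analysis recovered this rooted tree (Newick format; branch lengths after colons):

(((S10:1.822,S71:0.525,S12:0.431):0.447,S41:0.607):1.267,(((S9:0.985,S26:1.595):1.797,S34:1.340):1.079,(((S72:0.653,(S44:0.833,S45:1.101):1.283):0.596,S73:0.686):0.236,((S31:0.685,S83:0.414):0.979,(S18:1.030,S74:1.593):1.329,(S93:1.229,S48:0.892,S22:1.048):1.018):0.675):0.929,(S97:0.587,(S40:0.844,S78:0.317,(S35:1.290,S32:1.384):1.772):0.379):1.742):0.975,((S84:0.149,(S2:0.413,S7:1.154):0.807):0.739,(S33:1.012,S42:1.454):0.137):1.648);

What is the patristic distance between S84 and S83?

The path runs S84 → … → MRCA → … → S83; the MRCA is the root of the tree.
Branch lengths along that path: 0.149 + 0.739 + 1.648 + 0.975 + 0.929 + 0.675 + 0.979 + 0.414 = 6.508.

6.508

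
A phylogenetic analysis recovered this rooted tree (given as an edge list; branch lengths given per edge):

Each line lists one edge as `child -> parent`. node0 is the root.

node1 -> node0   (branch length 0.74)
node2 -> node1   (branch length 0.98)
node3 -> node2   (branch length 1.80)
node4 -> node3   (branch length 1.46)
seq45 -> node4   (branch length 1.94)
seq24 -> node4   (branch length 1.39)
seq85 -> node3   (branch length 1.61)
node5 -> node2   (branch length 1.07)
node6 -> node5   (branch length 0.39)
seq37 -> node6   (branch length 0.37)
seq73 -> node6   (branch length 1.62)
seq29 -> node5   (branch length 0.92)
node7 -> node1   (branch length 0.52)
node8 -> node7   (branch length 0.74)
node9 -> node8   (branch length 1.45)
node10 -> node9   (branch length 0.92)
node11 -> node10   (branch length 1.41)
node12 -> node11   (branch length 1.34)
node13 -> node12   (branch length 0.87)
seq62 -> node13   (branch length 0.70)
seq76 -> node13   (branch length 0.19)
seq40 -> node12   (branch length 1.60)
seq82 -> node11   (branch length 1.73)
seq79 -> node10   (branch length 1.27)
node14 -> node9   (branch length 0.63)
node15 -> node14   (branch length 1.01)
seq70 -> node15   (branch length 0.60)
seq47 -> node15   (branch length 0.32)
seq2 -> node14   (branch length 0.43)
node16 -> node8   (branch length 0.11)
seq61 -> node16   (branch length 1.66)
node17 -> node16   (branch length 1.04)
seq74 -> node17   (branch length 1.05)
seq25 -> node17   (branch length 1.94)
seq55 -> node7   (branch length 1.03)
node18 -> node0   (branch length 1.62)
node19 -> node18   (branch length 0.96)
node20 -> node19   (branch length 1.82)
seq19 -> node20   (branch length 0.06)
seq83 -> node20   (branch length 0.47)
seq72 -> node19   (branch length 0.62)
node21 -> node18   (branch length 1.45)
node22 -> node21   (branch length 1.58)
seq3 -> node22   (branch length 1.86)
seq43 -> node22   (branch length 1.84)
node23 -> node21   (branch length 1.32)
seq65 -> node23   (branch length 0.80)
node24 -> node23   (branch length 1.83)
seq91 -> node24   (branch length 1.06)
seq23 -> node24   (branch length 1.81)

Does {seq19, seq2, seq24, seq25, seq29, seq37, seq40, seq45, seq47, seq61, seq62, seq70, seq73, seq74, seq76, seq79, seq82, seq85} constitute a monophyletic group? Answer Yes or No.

The MRCA of the listed taxa is the root, so the smallest clade containing them is the whole tree.
That clade also contains seq23, seq3, seq43, seq55, seq65, seq72, seq83, seq91, which are not in the proposed group, so the group is not monophyletic.

No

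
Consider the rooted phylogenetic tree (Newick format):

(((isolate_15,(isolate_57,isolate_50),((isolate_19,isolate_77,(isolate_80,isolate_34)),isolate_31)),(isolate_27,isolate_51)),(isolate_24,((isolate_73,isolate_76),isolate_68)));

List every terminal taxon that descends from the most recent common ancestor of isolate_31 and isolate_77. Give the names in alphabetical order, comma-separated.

isolate_19, isolate_31, isolate_34, isolate_77, isolate_80

Tracing isolate_31: it sits inside ((isolate_19,isolate_77,(isolate_80,isolate_34)),isolate_31).
Tracing isolate_77: it sits inside (isolate_19,isolate_77,(isolate_80,isolate_34)).
The smallest clade enclosing both is ((isolate_19,isolate_77,(isolate_80,isolate_34)),isolate_31); the answer is its 5 terminal taxa in alphabetical order.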